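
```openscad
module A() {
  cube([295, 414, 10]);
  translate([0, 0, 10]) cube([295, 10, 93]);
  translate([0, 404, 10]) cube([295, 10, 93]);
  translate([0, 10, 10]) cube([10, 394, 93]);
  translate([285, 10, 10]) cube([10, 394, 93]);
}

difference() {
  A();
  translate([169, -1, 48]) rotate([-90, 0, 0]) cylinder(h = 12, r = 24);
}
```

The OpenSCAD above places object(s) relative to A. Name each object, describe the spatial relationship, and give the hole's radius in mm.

The subtracted cylinder has r = 24 mm.

A is an open box. The open box has a circular hole through its front wall. The hole's radius is 24 mm.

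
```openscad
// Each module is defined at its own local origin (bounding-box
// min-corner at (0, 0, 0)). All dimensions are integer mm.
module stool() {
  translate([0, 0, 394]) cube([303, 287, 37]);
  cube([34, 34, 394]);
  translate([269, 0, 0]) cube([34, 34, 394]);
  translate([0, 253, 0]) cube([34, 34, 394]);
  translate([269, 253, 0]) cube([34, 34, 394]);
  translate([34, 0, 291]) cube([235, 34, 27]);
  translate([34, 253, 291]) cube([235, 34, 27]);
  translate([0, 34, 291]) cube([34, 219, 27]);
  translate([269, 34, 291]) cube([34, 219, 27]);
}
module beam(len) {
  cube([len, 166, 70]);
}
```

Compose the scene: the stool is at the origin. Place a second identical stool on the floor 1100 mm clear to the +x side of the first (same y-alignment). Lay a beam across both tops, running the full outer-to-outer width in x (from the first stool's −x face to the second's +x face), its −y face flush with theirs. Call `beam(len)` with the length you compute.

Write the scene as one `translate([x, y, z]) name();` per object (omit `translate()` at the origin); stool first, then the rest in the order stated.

stool();
translate([1403, 0, 0]) stool();
translate([0, 0, 431]) beam(1706);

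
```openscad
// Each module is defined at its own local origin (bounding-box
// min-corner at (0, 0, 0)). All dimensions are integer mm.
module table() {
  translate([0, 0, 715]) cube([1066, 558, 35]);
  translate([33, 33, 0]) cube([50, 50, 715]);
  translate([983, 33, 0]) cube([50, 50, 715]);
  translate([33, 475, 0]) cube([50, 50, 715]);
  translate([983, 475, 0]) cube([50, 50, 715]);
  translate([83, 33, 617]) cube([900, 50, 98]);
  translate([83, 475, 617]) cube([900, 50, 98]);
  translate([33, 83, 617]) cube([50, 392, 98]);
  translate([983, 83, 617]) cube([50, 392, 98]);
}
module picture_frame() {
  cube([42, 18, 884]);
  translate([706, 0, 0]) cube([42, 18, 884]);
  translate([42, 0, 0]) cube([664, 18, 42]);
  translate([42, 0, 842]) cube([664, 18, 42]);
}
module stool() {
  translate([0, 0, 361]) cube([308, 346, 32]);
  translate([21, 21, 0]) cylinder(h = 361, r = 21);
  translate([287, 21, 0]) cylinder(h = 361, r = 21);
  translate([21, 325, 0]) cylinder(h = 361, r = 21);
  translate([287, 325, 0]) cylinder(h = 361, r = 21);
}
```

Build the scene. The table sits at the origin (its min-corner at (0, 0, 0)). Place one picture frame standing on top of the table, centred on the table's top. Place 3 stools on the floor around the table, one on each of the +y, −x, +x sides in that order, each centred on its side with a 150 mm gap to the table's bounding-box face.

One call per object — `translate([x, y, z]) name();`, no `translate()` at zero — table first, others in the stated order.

table();
translate([159, 270, 750]) picture_frame();
translate([379, 708, 0]) stool();
translate([-458, 106, 0]) stool();
translate([1216, 106, 0]) stool();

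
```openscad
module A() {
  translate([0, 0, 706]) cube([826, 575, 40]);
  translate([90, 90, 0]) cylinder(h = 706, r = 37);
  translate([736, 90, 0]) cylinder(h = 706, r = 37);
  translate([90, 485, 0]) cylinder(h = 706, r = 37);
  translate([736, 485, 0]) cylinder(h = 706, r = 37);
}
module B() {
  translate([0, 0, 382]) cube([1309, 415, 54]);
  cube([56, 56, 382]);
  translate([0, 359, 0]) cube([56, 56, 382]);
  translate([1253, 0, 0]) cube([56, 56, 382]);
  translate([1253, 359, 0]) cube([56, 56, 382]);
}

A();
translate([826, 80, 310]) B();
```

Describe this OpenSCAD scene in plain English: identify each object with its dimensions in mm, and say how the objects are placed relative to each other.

A is a rectangular dining table. The top is 826×575×40 mm with its upper surface at z = 746 mm. It stands on four round legs of 74 mm diameter, each leg's bounding box inset 53 mm from the nearest pair of top edges, running from the floor to the underside of the top.

B is a long wooden bench with a 1309 mm (x) × 415 mm (y) seat, 54 mm thick, its top surface 436 mm above the floor. Four 56 mm square legs at the seat corners, flush with the edges, run from z = 0 to the seat underside.

The bench is beside the table with their tops flush at z = 746.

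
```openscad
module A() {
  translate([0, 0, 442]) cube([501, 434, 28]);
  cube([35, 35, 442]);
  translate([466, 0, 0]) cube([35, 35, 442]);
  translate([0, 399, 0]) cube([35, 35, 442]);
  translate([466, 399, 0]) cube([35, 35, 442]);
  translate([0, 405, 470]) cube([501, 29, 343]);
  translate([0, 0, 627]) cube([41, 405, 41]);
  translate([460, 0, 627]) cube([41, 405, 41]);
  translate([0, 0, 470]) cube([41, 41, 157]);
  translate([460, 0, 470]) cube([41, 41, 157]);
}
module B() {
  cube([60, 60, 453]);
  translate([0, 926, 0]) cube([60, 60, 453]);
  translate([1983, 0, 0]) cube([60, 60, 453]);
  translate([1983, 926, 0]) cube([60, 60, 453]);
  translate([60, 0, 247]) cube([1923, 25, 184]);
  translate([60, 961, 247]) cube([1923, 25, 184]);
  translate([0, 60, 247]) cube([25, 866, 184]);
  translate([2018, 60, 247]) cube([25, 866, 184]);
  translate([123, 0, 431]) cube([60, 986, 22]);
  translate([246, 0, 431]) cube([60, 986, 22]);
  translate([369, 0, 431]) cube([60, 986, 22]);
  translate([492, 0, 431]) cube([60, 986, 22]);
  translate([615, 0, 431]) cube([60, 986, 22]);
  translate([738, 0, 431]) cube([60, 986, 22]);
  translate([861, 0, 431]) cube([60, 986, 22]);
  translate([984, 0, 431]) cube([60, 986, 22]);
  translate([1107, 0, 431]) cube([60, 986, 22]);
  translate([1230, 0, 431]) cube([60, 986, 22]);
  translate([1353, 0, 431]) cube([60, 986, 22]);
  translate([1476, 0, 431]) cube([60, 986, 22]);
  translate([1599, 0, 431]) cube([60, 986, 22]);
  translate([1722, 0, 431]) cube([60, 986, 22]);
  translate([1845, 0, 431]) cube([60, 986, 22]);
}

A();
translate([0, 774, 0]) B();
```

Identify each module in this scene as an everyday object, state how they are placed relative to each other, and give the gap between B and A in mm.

The bed frame's nearest face is 340 mm from the chair's +y face.

A is a chair. B is a bed frame. The bed frame is on the floor beside the chair on its +y side. The gap between the bed frame and the chair is 340 mm.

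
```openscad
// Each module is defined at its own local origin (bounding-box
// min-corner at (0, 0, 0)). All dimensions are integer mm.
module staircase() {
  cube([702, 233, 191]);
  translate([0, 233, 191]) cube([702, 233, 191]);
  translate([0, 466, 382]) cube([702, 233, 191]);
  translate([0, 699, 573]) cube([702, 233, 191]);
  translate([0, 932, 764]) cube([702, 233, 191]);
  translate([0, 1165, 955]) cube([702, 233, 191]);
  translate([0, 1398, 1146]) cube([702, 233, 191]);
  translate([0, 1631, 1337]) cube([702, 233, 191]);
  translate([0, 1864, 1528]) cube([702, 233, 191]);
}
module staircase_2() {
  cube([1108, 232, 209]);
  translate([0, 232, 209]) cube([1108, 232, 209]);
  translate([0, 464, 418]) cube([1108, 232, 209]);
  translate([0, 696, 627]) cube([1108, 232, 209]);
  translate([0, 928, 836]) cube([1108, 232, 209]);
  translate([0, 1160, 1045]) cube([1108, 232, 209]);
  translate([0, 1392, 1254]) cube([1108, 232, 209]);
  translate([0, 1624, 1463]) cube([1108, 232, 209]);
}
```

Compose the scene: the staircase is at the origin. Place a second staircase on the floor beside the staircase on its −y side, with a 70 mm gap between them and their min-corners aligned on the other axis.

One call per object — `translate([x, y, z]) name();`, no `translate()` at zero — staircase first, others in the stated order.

staircase();
translate([0, -1926, 0]) staircase_2();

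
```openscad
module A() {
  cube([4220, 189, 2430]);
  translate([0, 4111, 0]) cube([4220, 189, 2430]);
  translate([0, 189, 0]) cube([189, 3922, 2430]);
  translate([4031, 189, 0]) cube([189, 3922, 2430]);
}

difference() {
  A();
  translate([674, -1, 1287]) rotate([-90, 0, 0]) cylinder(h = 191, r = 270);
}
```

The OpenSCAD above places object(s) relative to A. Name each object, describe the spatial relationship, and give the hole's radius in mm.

A is a house frame. The house frame has a circular hole through its front wall. The hole's radius is 270 mm.

The subtracted cylinder has r = 270 mm.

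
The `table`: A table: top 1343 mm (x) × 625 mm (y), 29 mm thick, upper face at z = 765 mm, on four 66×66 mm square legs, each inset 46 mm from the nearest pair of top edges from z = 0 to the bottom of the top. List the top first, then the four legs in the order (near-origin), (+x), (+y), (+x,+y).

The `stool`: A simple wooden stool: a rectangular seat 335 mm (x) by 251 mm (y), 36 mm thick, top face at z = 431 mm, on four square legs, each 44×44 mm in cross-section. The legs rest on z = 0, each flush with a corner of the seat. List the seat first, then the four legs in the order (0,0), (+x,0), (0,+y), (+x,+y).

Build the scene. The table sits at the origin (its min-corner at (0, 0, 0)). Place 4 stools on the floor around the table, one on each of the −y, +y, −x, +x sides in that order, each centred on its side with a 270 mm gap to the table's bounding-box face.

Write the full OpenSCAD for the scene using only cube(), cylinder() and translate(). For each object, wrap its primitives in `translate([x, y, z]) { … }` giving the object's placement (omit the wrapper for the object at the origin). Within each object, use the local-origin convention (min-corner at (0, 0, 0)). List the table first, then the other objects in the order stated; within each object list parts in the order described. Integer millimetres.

translate([0, 0, 736]) cube([1343, 625, 29]);
translate([46, 46, 0]) cube([66, 66, 736]);
translate([1231, 46, 0]) cube([66, 66, 736]);
translate([46, 513, 0]) cube([66, 66, 736]);
translate([1231, 513, 0]) cube([66, 66, 736]);
translate([504, -521, 0]) {
  translate([0, 0, 395]) cube([335, 251, 36]);
  cube([44, 44, 395]);
  translate([291, 0, 0]) cube([44, 44, 395]);
  translate([0, 207, 0]) cube([44, 44, 395]);
  translate([291, 207, 0]) cube([44, 44, 395]);
}
translate([504, 895, 0]) {
  translate([0, 0, 395]) cube([335, 251, 36]);
  cube([44, 44, 395]);
  translate([291, 0, 0]) cube([44, 44, 395]);
  translate([0, 207, 0]) cube([44, 44, 395]);
  translate([291, 207, 0]) cube([44, 44, 395]);
}
translate([-605, 187, 0]) {
  translate([0, 0, 395]) cube([335, 251, 36]);
  cube([44, 44, 395]);
  translate([291, 0, 0]) cube([44, 44, 395]);
  translate([0, 207, 0]) cube([44, 44, 395]);
  translate([291, 207, 0]) cube([44, 44, 395]);
}
translate([1613, 187, 0]) {
  translate([0, 0, 395]) cube([335, 251, 36]);
  cube([44, 44, 395]);
  translate([291, 0, 0]) cube([44, 44, 395]);
  translate([0, 207, 0]) cube([44, 44, 395]);
  translate([291, 207, 0]) cube([44, 44, 395]);
}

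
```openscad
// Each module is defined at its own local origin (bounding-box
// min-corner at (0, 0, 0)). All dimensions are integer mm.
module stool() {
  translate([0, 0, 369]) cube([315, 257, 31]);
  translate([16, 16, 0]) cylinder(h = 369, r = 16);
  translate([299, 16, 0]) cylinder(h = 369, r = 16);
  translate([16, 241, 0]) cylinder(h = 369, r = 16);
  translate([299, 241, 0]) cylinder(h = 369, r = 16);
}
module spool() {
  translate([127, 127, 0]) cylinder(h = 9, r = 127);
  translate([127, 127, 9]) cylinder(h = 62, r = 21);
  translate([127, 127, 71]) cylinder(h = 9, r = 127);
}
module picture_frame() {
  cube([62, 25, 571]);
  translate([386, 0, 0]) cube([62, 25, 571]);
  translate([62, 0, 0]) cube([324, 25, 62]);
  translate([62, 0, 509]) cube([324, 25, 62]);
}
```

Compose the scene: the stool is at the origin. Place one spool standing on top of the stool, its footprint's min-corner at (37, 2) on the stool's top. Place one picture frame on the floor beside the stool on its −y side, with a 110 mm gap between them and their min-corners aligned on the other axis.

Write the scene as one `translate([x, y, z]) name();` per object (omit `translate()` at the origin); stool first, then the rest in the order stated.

stool();
translate([37, 2, 400]) spool();
translate([0, -135, 0]) picture_frame();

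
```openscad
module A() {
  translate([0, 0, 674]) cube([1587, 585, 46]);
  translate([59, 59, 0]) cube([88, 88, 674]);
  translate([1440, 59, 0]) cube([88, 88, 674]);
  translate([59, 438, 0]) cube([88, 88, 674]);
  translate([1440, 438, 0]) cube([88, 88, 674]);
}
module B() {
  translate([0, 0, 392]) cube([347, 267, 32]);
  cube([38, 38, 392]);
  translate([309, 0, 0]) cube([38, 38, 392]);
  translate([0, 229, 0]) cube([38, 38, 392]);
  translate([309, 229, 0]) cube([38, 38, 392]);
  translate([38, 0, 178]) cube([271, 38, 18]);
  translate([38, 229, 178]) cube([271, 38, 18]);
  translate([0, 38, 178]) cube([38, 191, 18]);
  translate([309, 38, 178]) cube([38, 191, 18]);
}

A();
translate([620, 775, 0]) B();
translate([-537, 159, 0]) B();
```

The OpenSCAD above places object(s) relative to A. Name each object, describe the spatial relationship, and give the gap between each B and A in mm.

Each stool's nearest face is 190 mm from the table's bounding box.

A is a table. B is a stool. Two stools sit around the table at the +y, −x sides. The gap between each stool and the table is 190 mm.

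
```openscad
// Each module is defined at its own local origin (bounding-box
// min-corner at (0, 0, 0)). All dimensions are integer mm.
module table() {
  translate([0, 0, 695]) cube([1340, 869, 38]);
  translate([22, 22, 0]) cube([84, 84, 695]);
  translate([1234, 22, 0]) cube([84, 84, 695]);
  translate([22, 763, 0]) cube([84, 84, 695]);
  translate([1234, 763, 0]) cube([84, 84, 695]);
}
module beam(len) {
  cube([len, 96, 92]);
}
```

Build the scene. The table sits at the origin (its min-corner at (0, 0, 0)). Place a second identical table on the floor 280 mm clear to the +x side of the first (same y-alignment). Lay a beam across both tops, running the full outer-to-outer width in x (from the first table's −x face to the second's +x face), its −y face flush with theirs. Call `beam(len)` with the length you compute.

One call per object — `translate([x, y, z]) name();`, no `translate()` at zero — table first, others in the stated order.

table();
translate([1620, 0, 0]) table();
translate([0, 0, 733]) beam(2960);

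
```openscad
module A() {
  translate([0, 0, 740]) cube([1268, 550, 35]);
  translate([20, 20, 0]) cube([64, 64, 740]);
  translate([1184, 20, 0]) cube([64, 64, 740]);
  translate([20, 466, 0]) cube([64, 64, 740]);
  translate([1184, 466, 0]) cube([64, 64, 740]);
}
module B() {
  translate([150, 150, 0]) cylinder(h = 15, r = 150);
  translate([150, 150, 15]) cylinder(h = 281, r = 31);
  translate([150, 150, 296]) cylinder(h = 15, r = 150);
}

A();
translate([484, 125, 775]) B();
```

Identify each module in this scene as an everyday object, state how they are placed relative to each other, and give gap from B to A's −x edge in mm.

A is a table. B is a spool. The spool is on top of the table, centred. The gap from the spool to the table's −x edge is 484 mm.

The spool's min-x is at 484; the table's min-x is 0; gap = 484 mm.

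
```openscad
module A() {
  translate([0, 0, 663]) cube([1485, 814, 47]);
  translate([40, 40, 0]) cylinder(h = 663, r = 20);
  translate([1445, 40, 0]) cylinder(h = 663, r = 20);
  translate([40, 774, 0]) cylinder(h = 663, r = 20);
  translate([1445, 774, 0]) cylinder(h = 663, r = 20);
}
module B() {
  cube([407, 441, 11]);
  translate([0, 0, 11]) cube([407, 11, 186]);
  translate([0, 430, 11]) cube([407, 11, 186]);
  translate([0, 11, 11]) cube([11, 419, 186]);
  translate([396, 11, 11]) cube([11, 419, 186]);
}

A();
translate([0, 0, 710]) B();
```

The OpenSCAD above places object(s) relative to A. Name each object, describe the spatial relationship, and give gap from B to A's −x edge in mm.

The open box's min-x is at 0; the table's min-x is 0; gap = 0 mm.

A is a table. B is an open box. The open box is on top of the table. The gap from the open box to the table's −x edge is 0 mm.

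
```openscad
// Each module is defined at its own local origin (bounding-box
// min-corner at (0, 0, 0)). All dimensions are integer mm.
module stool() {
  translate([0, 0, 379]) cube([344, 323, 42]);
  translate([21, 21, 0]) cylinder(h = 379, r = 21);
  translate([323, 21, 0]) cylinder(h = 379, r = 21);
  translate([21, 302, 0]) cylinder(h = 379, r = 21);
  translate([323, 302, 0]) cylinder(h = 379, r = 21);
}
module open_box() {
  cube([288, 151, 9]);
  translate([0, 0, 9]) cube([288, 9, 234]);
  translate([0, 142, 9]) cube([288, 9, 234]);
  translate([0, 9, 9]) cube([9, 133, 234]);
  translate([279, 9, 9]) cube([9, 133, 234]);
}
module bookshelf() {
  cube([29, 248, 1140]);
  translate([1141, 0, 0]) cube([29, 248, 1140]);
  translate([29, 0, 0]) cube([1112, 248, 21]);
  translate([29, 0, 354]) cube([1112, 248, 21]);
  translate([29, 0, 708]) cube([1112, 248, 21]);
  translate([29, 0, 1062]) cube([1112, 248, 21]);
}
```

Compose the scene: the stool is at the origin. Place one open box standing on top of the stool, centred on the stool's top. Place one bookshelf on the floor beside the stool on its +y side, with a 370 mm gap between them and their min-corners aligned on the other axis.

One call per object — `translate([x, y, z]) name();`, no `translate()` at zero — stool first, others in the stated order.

stool();
translate([28, 86, 421]) open_box();
translate([0, 693, 0]) bookshelf();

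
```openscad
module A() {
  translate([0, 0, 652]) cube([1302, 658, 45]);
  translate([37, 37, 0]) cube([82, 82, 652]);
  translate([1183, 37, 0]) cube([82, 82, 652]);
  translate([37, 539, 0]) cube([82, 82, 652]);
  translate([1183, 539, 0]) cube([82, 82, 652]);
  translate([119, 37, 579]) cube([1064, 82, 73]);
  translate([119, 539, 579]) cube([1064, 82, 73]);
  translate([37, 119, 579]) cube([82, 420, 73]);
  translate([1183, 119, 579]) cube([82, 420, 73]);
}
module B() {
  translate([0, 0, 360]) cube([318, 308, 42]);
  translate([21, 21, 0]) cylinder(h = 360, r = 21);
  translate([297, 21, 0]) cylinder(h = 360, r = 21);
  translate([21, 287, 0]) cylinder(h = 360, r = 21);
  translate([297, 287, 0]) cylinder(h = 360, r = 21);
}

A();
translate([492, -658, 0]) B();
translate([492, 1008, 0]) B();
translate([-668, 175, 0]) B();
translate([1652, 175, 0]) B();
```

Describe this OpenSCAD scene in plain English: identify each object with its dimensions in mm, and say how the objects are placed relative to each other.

A is a table with a 1302×658 mm rectangular top, 45 mm thick, top surface at z = 697 mm, supported by four 82×82 mm square legs, each inset 37 mm from the nearest pair of top edges, running from the floor. Four apron rails, 82 mm thick and 73 mm tall, run between adjacent legs with their top edges flush with the underside of the top and their outer faces flush with the legs' outer faces.

B is a simple wooden stool: a rectangular seat 318 mm (x) by 308 mm (y), 42 mm thick, top face at z = 402 mm, on four round legs, each 42 mm in diameter. The legs rest on z = 0, each leg's axis is inset half a diameter from the nearest pair of seat edges (so the leg's bounding box is flush with the corner).

Four stools sit around the table at the −y, +y, −x, +x sides.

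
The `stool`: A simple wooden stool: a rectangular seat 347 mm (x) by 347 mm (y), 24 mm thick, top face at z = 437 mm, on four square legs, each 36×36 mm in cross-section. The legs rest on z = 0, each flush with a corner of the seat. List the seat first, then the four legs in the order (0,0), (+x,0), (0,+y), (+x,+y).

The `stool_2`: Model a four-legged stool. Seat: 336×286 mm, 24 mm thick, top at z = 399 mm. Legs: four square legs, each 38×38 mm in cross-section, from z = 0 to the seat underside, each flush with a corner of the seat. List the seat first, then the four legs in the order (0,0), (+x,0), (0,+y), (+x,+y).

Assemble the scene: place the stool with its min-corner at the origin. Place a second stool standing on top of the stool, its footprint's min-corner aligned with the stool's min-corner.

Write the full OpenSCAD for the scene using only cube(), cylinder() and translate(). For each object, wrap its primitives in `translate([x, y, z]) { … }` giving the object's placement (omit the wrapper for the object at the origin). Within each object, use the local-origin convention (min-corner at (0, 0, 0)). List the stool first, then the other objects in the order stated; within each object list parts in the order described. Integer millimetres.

translate([0, 0, 413]) cube([347, 347, 24]);
cube([36, 36, 413]);
translate([311, 0, 0]) cube([36, 36, 413]);
translate([0, 311, 0]) cube([36, 36, 413]);
translate([311, 311, 0]) cube([36, 36, 413]);
translate([0, 0, 437]) {
  translate([0, 0, 375]) cube([336, 286, 24]);
  cube([38, 38, 375]);
  translate([298, 0, 0]) cube([38, 38, 375]);
  translate([0, 248, 0]) cube([38, 38, 375]);
  translate([298, 248, 0]) cube([38, 38, 375]);
}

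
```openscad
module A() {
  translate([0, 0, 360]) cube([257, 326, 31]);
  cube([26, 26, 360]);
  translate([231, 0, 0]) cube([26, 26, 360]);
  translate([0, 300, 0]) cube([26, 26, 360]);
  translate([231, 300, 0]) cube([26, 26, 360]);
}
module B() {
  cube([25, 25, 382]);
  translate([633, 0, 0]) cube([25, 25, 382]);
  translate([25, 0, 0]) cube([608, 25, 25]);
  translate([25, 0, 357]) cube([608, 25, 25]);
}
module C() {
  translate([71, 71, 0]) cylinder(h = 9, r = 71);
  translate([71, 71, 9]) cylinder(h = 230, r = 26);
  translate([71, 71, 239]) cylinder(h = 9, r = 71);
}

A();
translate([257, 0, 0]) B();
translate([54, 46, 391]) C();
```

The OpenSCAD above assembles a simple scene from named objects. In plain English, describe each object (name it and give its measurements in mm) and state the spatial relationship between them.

A is a simple wooden stool: a rectangular seat 257 mm (x) by 326 mm (y), 31 mm thick, top face at z = 391 mm, on four square legs, each 26×26 mm in cross-section. The legs rest on z = 0, each flush with a corner of the seat.

B is a rectangular picture frame lying in the x–z plane (depth along y). The opening is 608 mm wide (x) by 332 mm tall (z), surrounded by a border 25 mm wide on all four sides. The frame is 25 mm deep and is made of two full-height vertical stiles with two horizontal rails fitted between them.

C is a spool: two coaxial disc flanges of radius 71 mm and thickness 9 mm, joined by a core cylinder of radius 26 mm and height 230 mm. The lower flange rests on z = 0 and the three cylinders share a vertical axis.

The picture frame is against the stool's +x side, with their −y faces flush. The spool is on top of the stool.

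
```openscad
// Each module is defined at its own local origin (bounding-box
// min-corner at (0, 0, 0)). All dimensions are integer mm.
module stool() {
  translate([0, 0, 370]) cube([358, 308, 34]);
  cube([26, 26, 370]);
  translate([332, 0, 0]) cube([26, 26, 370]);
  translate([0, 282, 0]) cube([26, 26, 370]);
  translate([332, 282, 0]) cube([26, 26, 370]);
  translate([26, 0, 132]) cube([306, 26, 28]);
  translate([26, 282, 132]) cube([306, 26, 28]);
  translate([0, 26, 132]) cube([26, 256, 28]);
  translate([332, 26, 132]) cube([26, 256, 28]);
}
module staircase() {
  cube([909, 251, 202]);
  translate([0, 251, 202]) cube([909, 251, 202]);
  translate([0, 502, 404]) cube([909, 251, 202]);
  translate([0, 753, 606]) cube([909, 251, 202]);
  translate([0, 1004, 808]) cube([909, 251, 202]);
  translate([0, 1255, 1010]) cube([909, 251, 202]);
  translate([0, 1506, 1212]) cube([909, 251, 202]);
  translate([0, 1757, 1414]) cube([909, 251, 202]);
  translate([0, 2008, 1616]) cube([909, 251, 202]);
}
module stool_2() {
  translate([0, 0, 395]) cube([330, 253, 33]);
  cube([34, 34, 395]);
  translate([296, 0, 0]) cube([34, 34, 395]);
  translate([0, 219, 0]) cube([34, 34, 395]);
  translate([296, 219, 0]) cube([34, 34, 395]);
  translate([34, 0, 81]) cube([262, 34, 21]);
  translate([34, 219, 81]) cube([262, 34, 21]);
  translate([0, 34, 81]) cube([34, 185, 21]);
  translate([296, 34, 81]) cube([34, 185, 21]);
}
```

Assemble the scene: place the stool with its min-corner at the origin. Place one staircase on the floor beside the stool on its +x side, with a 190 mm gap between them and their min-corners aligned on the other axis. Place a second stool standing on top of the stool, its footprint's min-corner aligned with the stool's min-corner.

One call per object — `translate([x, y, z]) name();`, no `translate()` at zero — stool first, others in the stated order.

stool();
translate([548, 0, 0]) staircase();
translate([0, 0, 404]) stool_2();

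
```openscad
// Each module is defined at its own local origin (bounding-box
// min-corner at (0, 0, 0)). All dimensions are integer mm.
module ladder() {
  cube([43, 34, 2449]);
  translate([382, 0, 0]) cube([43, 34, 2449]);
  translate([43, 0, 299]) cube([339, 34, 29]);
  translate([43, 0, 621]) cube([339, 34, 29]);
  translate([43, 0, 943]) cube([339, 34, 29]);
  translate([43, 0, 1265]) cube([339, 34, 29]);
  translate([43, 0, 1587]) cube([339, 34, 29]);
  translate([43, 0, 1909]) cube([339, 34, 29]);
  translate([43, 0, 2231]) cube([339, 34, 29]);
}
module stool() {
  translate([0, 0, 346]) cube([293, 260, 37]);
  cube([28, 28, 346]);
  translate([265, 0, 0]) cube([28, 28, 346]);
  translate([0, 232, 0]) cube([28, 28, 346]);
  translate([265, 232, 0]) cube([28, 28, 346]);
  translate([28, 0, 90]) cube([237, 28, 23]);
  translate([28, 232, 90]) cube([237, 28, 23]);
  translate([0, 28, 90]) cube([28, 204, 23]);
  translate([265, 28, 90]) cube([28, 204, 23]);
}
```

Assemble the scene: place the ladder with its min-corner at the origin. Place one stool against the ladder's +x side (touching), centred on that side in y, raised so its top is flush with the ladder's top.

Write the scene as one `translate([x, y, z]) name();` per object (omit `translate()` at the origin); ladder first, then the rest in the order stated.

ladder();
translate([425, -113, 2066]) stool();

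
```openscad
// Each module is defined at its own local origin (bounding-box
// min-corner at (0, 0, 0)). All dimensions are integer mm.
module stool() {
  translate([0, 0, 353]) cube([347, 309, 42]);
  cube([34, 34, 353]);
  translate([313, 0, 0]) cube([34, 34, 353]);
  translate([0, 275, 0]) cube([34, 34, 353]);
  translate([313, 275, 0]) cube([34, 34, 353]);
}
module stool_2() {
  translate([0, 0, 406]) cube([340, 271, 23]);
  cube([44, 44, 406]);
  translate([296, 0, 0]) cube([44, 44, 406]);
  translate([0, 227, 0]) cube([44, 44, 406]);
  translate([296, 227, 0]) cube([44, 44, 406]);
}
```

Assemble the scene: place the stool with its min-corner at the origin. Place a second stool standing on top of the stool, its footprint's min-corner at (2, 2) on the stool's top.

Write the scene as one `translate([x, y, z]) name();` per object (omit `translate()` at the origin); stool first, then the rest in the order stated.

stool();
translate([2, 2, 395]) stool_2();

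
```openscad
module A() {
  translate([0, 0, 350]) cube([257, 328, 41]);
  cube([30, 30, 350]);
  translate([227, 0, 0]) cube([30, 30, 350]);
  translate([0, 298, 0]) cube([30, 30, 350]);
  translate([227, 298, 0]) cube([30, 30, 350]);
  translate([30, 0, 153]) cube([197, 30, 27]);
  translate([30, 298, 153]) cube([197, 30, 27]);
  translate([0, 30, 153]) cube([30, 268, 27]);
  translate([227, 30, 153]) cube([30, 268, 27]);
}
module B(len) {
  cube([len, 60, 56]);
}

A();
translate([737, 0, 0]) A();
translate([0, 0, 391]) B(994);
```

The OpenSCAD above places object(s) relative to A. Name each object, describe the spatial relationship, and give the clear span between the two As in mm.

A is a stool. B is a beam. A beam spans the tops of two stools. The clear span between the two stools is 480 mm.

Second stool starts at x = 737; first ends at x = 257; clear span = 737 − 257 = 480 mm.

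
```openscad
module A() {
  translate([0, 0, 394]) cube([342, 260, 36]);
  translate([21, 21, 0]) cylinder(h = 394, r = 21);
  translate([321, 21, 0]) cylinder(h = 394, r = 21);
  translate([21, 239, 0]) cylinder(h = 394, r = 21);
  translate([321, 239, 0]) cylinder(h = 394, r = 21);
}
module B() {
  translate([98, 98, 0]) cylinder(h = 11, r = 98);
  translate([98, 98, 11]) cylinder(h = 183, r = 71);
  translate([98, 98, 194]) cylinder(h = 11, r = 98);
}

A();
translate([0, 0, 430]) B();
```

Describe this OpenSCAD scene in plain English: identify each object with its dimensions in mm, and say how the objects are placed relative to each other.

A is a simple wooden stool: a rectangular seat 342 mm (x) by 260 mm (y), 36 mm thick, top face at z = 430 mm, on four round legs, each 42 mm in diameter. The legs rest on z = 0, each leg's axis is inset half a diameter from the nearest pair of seat edges (so the leg's bounding box is flush with the corner).

B is a spool: two coaxial disc flanges of radius 98 mm and thickness 11 mm, joined by a core cylinder of radius 71 mm and height 183 mm. The lower flange rests on z = 0 and the three cylinders share a vertical axis.

The spool is on top of the stool.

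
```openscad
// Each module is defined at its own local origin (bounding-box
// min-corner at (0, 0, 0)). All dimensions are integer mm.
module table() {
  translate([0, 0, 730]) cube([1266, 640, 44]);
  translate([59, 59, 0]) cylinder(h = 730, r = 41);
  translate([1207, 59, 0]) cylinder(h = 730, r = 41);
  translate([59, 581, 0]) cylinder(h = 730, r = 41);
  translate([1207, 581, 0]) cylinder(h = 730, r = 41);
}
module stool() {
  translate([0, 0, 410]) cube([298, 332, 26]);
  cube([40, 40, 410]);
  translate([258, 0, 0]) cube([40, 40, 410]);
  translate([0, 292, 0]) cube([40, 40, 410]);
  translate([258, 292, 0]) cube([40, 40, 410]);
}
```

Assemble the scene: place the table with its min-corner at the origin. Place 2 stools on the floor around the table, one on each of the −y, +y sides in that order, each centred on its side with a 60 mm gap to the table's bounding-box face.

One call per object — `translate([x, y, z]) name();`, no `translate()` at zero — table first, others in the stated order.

table();
translate([484, -392, 0]) stool();
translate([484, 700, 0]) stool();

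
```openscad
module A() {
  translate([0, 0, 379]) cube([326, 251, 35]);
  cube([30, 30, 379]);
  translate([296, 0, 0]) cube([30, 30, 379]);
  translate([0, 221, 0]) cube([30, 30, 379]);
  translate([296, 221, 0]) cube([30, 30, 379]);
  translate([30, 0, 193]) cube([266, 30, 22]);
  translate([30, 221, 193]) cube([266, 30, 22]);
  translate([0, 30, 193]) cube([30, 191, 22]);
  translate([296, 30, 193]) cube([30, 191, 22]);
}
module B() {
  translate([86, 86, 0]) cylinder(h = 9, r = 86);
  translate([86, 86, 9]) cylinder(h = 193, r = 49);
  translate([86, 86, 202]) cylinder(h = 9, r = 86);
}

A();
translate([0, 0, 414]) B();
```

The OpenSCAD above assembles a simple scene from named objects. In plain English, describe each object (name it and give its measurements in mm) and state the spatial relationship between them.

A is a four-legged stool. The seat is a 326×251×35 mm slab whose top surface is at z = 414 mm; four square legs, each 30×30 mm in cross-section, run from the floor (z = 0) to the underside of the seat, each flush with a corner of the seat. Four stretchers, 30 mm wide and 22 mm tall, connect adjacent legs with their undersides at z = 193 mm, each running between the inner faces of the legs it joins and aligned with the legs' outer faces on the other axis.

B is a spool: two coaxial disc flanges of radius 86 mm and thickness 9 mm, joined by a core cylinder of radius 49 mm and height 193 mm. The lower flange rests on z = 0 and the three cylinders share a vertical axis.

The spool is on top of the stool.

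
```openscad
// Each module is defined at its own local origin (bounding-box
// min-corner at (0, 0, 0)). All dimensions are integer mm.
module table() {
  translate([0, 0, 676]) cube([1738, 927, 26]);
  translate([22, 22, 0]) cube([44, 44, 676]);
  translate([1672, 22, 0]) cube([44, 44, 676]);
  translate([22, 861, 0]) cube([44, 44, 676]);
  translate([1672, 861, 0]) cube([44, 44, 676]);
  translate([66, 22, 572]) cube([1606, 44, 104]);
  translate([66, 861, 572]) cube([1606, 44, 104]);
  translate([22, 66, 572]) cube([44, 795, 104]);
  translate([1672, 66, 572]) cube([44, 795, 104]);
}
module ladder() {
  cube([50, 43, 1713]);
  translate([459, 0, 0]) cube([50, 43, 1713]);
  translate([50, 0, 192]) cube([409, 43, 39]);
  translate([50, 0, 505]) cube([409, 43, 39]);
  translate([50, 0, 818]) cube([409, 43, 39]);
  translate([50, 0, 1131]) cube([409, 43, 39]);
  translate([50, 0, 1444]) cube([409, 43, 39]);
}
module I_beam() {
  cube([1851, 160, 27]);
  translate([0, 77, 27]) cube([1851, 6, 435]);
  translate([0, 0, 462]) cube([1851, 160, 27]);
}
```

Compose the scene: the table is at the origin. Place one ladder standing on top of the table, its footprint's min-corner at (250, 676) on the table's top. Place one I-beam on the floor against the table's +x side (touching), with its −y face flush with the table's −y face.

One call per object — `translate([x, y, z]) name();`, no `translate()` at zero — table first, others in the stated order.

table();
translate([250, 676, 702]) ladder();
translate([1738, 0, 0]) I_beam();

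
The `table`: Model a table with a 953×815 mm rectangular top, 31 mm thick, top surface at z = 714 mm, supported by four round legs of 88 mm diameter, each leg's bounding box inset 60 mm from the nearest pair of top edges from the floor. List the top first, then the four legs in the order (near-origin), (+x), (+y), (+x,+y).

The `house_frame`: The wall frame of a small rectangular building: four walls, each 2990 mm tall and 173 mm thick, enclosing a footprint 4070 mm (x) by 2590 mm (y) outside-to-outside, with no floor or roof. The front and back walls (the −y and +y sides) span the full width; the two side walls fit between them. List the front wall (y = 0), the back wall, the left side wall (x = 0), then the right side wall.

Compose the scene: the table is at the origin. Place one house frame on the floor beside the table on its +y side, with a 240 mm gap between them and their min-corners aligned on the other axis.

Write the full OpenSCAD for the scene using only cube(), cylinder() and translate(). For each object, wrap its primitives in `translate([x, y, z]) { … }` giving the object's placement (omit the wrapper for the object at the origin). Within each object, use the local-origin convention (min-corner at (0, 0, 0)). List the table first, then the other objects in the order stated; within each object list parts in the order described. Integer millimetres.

translate([0, 0, 683]) cube([953, 815, 31]);
translate([104, 104, 0]) cylinder(h = 683, r = 44);
translate([849, 104, 0]) cylinder(h = 683, r = 44);
translate([104, 711, 0]) cylinder(h = 683, r = 44);
translate([849, 711, 0]) cylinder(h = 683, r = 44);
translate([0, 1055, 0]) {
  cube([4070, 173, 2990]);
  translate([0, 2417, 0]) cube([4070, 173, 2990]);
  translate([0, 173, 0]) cube([173, 2244, 2990]);
  translate([3897, 173, 0]) cube([173, 2244, 2990]);
}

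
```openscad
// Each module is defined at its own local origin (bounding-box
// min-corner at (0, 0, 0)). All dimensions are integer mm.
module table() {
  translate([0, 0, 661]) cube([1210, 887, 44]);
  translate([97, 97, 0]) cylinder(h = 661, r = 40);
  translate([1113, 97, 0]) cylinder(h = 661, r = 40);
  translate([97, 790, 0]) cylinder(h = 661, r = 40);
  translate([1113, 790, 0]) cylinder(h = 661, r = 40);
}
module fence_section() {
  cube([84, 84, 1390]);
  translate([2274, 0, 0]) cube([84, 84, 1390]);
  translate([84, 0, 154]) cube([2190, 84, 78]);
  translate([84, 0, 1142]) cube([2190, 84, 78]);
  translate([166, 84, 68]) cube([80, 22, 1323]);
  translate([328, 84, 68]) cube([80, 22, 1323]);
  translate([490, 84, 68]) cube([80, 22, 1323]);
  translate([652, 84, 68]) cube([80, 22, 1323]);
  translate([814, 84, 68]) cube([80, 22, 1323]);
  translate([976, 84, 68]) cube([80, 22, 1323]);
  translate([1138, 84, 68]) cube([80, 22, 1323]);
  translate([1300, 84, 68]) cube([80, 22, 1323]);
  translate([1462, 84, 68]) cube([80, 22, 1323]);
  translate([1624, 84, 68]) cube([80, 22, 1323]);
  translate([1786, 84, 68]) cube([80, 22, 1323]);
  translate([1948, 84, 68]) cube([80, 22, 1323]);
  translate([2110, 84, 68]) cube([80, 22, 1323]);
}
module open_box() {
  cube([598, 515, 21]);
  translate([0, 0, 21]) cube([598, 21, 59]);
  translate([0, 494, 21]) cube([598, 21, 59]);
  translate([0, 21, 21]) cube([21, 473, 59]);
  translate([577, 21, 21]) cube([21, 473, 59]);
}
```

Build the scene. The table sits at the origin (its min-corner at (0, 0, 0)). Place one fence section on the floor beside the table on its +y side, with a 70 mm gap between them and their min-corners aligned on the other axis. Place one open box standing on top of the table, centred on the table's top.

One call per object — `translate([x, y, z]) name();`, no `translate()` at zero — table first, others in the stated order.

table();
translate([0, 957, 0]) fence_section();
translate([306, 186, 705]) open_box();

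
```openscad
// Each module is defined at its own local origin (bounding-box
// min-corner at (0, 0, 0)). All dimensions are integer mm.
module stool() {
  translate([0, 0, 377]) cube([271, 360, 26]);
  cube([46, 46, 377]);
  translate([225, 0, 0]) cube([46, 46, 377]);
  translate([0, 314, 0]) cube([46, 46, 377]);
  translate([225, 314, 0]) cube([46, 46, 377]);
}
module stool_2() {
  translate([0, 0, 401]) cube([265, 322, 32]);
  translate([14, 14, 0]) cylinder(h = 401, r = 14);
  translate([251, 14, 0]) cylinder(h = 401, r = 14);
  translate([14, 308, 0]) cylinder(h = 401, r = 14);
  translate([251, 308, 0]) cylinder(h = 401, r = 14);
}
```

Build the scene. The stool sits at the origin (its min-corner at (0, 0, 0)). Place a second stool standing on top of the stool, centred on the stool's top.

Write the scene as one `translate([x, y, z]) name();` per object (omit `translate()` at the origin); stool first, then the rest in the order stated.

stool();
translate([3, 19, 403]) stool_2();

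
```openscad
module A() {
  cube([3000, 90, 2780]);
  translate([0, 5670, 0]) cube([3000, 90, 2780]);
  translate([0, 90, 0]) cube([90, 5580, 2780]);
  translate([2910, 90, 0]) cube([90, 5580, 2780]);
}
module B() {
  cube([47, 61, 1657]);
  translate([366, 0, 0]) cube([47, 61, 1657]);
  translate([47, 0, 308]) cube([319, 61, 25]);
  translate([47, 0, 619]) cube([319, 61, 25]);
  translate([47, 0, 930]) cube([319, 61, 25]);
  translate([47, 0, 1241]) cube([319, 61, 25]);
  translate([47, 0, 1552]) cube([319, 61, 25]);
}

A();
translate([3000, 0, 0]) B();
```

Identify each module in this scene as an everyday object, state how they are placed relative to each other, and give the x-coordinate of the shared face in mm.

A is a house frame. B is a ladder. The ladder is against the house frame's +x side, with their −y faces flush. The x-coordinate of the shared face is 3000 mm.

The house frame's +x face and the ladder's −x face are both at x = 3000 mm.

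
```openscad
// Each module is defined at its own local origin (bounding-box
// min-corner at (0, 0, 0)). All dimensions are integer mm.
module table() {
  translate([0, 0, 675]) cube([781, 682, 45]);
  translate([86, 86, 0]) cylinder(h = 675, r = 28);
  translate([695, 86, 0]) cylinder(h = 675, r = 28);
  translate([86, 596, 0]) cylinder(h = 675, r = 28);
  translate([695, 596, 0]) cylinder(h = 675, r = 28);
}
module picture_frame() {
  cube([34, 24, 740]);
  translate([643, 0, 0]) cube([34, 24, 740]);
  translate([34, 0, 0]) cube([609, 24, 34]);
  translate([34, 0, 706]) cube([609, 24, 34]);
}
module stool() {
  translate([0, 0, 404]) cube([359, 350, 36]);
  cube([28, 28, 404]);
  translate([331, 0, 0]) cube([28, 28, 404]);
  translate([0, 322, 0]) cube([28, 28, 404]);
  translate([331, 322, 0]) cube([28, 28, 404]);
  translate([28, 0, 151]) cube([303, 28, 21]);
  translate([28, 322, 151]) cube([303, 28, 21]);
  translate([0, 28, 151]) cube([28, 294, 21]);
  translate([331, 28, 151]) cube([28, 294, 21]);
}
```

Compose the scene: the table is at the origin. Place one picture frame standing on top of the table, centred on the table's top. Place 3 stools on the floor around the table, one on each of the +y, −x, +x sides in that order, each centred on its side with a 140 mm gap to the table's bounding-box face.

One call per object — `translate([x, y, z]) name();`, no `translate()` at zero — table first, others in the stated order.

table();
translate([52, 329, 720]) picture_frame();
translate([211, 822, 0]) stool();
translate([-499, 166, 0]) stool();
translate([921, 166, 0]) stool();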